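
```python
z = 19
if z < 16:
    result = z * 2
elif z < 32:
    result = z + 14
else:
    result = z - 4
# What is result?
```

Trace:
`z = 19` → z = 19
`if z < 16: ...` → z < 16 is False, z < 32 is True → result = 33
So result = 33

Answer: 33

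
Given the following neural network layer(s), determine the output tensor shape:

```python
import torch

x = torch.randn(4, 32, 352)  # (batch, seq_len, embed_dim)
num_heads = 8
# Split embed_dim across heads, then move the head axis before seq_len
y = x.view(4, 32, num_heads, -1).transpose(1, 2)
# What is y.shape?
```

Input: (4, 32, 352) -> head_dim = 352 // 8 = 44; after view: (4, 32, 8, 44) -> after transpose(1, 2): (4, 8, 32, 44) -> Output: (4, 8, 32, 44)

Answer: (4, 8, 32, 44)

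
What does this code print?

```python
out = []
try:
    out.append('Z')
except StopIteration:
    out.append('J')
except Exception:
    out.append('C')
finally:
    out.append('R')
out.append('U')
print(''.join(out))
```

Execution trace: 'Z' (try body, no exception) → 'R' (finally) → 'U' (after the try/except). Output: ZRU

Answer: ZRU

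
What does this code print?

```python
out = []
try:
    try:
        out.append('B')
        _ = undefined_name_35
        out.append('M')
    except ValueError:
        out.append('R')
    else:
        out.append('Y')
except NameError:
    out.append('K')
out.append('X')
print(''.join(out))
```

Execution trace: 'B' (inner try body) → 'K' (outer except NameError) → 'X' (after the try/except). Output: BKX

Answer: BKX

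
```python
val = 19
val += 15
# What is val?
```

Trace:
`val = 19` → val = 19
`val += 15` → val = 34
So val = 34

Answer: 34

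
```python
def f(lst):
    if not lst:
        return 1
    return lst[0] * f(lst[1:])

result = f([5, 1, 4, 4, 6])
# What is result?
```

Product over [5, 1, 4, 4, 6] = 5 * 1 * 4 * 4 * 6 = 480

Answer: 480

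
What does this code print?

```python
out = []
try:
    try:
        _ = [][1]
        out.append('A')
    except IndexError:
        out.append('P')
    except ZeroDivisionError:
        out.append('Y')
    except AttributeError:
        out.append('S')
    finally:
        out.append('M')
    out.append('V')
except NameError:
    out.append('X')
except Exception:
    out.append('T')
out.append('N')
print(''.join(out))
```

Execution trace: 'P' (inner except IndexError) → 'M' (inner finally) → 'V' (try body, no exception) → 'N' (after the try/except). Output: PMVN

Answer: PMVN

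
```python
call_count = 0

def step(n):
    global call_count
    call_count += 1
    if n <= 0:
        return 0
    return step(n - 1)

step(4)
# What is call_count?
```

Linear recursion stepping by 1: 5 calls from n=4 down to ≤0.

Answer: 5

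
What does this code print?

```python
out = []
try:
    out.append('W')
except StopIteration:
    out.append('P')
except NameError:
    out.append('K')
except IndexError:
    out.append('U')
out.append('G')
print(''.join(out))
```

Execution trace: 'W' (try body, no exception) → 'G' (after the try/except). Output: WG

Answer: WG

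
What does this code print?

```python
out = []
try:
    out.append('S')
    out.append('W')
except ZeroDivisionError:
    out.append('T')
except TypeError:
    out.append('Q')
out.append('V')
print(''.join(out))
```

Execution trace: 'S' (try body) → 'W' (try body, no exception) → 'V' (after the try/except). Output: SWV

Answer: SWV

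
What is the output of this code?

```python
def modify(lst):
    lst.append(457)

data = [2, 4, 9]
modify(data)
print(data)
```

Key concept: function modifies passed list.
Step by step:
`data = [2, 4, 9]` → data = [2, 4, 9]
`modify(data)` → data = [2, 4, 9, 457]
`print(data)` → prints [2, 4, 9, 457]

Answer: [2, 4, 9, 457]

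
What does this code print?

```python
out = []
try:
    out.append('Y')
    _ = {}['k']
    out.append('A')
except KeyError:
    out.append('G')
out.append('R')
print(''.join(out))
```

Execution trace: 'Y' (try body) → 'G' (except KeyError) → 'R' (after the try/except). Output: YGR

Answer: YGR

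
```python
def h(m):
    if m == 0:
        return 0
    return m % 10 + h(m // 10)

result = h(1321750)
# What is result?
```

Sum of digits of 1321750: 0 + 5 + 7 + 1 + 2 + 3 + 1 = 19

Answer: 19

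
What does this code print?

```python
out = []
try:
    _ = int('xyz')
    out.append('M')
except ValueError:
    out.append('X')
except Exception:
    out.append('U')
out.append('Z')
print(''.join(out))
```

Execution trace: 'X' (except ValueError) → 'Z' (after the try/except). Output: XZ

Answer: XZ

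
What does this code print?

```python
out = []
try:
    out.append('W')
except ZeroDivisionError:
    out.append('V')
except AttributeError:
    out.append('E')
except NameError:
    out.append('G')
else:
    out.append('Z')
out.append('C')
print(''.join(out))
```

Execution trace: 'W' (try body, no exception) → 'Z' (else) → 'C' (after the try/except). Output: WZC

Answer: WZC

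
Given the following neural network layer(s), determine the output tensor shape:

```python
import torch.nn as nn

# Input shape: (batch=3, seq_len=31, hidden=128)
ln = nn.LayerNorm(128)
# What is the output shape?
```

Input: (3, 31, 128) -> Output: (3, 31, 128)

Answer: (3, 31, 128)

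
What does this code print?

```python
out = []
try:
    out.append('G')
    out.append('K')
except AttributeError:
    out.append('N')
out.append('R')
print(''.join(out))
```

Execution trace: 'G' (try body) → 'K' (try body, no exception) → 'R' (after the try/except). Output: GKR

Answer: GKR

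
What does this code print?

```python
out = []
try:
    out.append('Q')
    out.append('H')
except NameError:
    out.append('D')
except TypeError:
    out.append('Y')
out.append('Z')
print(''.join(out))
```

Execution trace: 'Q' (try body) → 'H' (try body, no exception) → 'Z' (after the try/except). Output: QHZ

Answer: QHZ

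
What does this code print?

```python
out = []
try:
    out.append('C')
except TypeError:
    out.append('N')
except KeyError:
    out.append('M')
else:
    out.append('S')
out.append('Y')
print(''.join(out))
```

Execution trace: 'C' (try body, no exception) → 'S' (else) → 'Y' (after the try/except). Output: CSY

Answer: CSY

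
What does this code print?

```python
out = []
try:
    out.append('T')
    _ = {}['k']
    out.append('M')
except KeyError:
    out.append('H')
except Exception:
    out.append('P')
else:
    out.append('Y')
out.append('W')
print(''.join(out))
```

Execution trace: 'T' (try body) → 'H' (except KeyError) → 'W' (after the try/except). Output: THW

Answer: THW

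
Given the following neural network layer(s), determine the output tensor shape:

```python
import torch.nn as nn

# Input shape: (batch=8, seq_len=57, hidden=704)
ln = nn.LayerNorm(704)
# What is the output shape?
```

Input: (8, 57, 704) -> Output: (8, 57, 704)

Answer: (8, 57, 704)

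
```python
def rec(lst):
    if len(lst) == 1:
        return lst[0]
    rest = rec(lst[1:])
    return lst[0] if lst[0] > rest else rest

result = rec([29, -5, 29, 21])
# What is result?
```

Recursive max over [29, -5, 29, 21] = 29

Answer: 29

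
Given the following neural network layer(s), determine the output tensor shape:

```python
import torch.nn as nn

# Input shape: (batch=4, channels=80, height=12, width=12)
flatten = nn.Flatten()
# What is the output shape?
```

Input: (4, 80, 12, 12) -> Output: (4, 11520)

Answer: (4, 11520)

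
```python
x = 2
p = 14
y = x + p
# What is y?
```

Trace:
`x = 2` → x = 2
`p = 14` → p = 14
`y = x + p` → y = 16
So y = 16

Answer: 16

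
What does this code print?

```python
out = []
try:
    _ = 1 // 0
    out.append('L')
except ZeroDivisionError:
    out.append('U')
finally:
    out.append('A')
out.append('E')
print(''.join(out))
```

Execution trace: 'U' (except ZeroDivisionError) → 'A' (finally) → 'E' (after the try/except). Output: UAE

Answer: UAE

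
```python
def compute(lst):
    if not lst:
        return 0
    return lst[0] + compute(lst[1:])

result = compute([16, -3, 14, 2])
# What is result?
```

16 + (-3) + 14 + 2 + 0 = 29

Answer: 29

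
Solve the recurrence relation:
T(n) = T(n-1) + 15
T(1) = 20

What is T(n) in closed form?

Unrolling: T(n) = T(1) + 15·(n-1) = 20 + 15(n-1) = 15n + 5.

Answer: T(n) = 15n + 5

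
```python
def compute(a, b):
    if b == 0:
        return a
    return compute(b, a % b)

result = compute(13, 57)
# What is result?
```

compute(13, 57) -> compute(57, 13) -> compute(13, 5) -> compute(5, 3) -> compute(3, 2) -> compute(2, 1) -> compute(1, 0) -> 1

Answer: 1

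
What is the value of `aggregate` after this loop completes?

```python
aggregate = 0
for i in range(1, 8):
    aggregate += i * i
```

Sum of squares 1² to 7² = 140
`aggregate` takes the values: 0 → 1 → 5 → 14 → 30 → 55 → 91 → 140

Answer: 140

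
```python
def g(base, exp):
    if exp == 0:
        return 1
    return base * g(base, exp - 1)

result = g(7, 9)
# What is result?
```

g(7, 9) = 7 * 7 * 7 * 7 * 7 * 7 * 7 * 7 * 7 = 40353607

Answer: 40353607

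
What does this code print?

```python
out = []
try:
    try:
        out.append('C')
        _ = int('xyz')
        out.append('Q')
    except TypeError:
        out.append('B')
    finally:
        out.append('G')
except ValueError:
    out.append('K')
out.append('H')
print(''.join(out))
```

Execution trace: 'C' (inner try body) → 'G' (inner finally) → 'K' (outer except ValueError) → 'H' (after the try/except). Output: CGKH

Answer: CGKH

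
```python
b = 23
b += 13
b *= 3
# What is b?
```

Trace:
`b = 23` → b = 23
`b += 13` → b = 36
`b *= 3` → b = 108
So b = 108

Answer: 108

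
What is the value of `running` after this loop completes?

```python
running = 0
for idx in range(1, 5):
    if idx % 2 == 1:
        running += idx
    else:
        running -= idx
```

Add odd, subtract even
`running` takes the values: 0 → 1 → -1 → 2 → -2

Answer: -2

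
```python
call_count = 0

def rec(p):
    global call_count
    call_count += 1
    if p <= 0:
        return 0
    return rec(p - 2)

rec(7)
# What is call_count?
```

Linear recursion stepping by 2: 5 calls from p=7 down to ≤0.

Answer: 5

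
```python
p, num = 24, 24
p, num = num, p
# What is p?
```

Trace:
`p, num = 24, 24` → p = 24; num = 24
`p, num = num, p` → p = 24; num = 24
So p = 24

Answer: 24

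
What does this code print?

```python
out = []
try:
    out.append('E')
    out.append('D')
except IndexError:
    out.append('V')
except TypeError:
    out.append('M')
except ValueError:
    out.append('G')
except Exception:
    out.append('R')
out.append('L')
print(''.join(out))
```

Execution trace: 'E' (try body) → 'D' (try body, no exception) → 'L' (after the try/except). Output: EDL

Answer: EDL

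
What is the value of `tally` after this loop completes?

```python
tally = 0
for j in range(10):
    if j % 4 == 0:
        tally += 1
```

Count numbers divisible by 4 in range(10)
`tally` takes the values: 0 → 1 → 2 → 3

Answer: 3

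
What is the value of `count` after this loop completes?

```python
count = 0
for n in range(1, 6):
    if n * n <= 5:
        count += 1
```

Count numbers where n² ≤ 5
`count` takes the values: 0 → 1 → 2

Answer: 2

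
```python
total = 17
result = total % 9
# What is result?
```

Trace:
`total = 17` → total = 17
`result = total % 9` → result = 8
So result = 8

Answer: 8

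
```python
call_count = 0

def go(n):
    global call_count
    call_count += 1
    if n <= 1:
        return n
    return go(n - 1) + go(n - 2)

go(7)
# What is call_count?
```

Calls(n) = 1 + Calls(n-1) + Calls(n-2); Calls(0)=Calls(1)=1. For n=7 this gives 41.

Answer: 41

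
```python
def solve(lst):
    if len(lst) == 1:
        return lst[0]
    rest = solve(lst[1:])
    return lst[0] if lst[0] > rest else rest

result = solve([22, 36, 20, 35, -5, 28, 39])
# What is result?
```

Recursive max over [22, 36, 20, 35, -5, 28, 39] = 39

Answer: 39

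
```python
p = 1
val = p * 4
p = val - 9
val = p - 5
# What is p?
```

Trace:
`p = 1` → p = 1
`val = p * 4` → val = 4
`p = val - 9` → p = -5
`val = p - 5` → val = -10
So p = -5

Answer: -5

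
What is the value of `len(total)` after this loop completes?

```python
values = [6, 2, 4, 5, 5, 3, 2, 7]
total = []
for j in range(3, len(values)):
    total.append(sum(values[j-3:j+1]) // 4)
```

Number of 4-element averages
`total` takes the values: [] → [4] → [4, 4] → [4, 4, 4] → [4, 4, 4, 3] → [4, 4, 4, 3, 4]
So `len(total)` = 5

Answer: 5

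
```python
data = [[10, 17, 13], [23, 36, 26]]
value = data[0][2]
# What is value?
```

Trace:
`data = [[10, 17, 13], [23, 36, 26]]` → data = [[10, 17, 13], [23, 36, 26]]
`value = data[0][2]` → value = 13
So value = 13

Answer: 13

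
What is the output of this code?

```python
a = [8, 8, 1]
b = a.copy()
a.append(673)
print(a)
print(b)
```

Key concept: list.copy() creates independent copy.
Step by step:
`a = [8, 8, 1]` → a = [8, 8, 1]
`b = a.copy()` → b = [8, 8, 1]
`a.append(673)` → a = [8, 8, 1, 673]
`print(a)` → prints [8, 8, 1, 673]
`print(b)` → prints [8, 8, 1]

Answer:
[8, 8, 1, 673]
[8, 8, 1]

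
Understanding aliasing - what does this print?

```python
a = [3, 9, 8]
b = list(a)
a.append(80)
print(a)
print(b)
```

Key concept: list() constructor creates copy.
Step by step:
`a = [3, 9, 8]` → a = [3, 9, 8]
`b = list(a)` → b = [3, 9, 8]
`a.append(80)` → a = [3, 9, 8, 80]
`print(a)` → prints [3, 9, 8, 80]
`print(b)` → prints [3, 9, 8]

Answer:
[3, 9, 8, 80]
[3, 9, 8]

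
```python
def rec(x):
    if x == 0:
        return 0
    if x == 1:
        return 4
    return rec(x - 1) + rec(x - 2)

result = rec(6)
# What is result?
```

Build up from base cases: rec(0)=0, rec(1)=4, rec(2)=4, rec(3)=8, rec(4)=12, rec(5)=20, rec(6)=32

Answer: 32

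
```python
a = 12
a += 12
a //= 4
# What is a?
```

Trace:
`a = 12` → a = 12
`a += 12` → a = 24
`a //= 4` → a = 6
So a = 6

Answer: 6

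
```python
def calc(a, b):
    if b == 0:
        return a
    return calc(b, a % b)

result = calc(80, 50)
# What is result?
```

calc(80, 50) -> calc(50, 30) -> calc(30, 20) -> calc(20, 10) -> calc(10, 0) -> 10

Answer: 10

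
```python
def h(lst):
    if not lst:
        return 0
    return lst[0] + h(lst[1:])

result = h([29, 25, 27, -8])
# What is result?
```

29 + 25 + 27 + (-8) + 0 = 73

Answer: 73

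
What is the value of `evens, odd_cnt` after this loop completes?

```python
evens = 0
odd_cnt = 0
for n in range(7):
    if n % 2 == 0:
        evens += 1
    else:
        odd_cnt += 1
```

Count evens and odds in range(7)
`evens, odd_cnt` takes the values: (0, 0) → (1, 0) → (1, 1) → (2, 1) → (2, 2) → (3, 2) → (3, 3) → (4, 3)

Answer: 4, 3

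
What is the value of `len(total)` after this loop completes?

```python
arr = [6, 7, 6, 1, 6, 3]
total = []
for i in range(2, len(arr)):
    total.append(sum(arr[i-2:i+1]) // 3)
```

Number of 3-element averages
`total` takes the values: [] → [6] → [6, 4] → [6, 4, 4] → [6, 4, 4, 3]
So `len(total)` = 4

Answer: 4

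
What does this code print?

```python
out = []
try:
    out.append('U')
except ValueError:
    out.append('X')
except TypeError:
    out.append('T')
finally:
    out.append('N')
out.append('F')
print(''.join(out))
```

Execution trace: 'U' (try body, no exception) → 'N' (finally) → 'F' (after the try/except). Output: UNF

Answer: UNF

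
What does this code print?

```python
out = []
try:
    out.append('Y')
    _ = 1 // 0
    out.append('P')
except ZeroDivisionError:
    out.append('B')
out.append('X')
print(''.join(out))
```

Execution trace: 'Y' (try body) → 'B' (except ZeroDivisionError) → 'X' (after the try/except). Output: YBX

Answer: YBX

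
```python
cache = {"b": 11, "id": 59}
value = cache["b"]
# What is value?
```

Trace:
`cache = {"b": 11, "id": 59}` → cache = {'b': 11, 'id': 59}
`value = cache["b"]` → value = 11
So value = 11

Answer: 11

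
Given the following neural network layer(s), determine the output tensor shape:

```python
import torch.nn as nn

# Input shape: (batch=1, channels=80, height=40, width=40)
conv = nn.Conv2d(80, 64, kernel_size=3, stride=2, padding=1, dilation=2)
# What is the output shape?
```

Input: (1, 80, 40, 40) -> Output: (1, 64, 19, 19)

Answer: (1, 64, 19, 19)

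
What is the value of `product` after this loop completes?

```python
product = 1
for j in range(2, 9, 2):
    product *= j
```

Product of even numbers 2 to 8
`product` takes the values: 1 → 2 → 8 → 48 → 384

Answer: 384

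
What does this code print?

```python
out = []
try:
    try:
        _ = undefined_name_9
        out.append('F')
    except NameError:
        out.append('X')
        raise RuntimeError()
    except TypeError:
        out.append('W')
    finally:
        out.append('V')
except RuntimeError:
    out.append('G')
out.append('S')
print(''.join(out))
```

Execution trace: 'X' (inner except NameError) → 'V' (inner finally) → 'G' (outer except RuntimeError) → 'S' (after the try/except). Output: XVGS

Answer: XVGS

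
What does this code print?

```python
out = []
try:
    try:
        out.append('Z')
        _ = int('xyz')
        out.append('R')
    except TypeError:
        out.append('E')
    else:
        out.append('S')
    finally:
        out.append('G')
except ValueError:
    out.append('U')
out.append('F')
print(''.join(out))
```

Execution trace: 'Z' (try body) → 'G' (finally) → 'U' (outer except ValueError) → 'F' (after the try/except). Output: ZGUF

Answer: ZGUF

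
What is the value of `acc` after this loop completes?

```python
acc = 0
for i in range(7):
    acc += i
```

Sum of 0 to 6 = 21
`acc` takes the values: 0 → 1 → 3 → 6 → 10 → 15 → 21

Answer: 21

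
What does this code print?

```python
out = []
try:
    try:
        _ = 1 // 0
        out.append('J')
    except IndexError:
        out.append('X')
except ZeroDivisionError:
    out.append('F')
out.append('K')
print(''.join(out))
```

Execution trace: 'F' (outer except ZeroDivisionError) → 'K' (after the try/except). Output: FK

Answer: FK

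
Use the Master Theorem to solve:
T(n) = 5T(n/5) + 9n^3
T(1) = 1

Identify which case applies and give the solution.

a=5, b=5, f(n)=9n^3. log_5(5) = 1. Since c=3 > 1 and the regularity condition holds (5(n/5)^3 = (5/5^3)n^3 with 5/5^3 < 1), Case 3 applies: T(n) = Θ(f(n)) = O(n^3).

Answer: O(n^3) - Case 3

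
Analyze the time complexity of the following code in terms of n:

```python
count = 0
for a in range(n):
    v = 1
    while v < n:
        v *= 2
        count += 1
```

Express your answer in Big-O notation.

Each loop level contributes: n × log n. Multiplying the contributions gives O(n log n).

Answer: O(n log n)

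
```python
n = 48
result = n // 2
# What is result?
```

Trace:
`n = 48` → n = 48
`result = n // 2` → result = 24
So result = 24

Answer: 24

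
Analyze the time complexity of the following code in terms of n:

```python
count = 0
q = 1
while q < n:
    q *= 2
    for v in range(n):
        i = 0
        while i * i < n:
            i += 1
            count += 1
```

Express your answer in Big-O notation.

Each loop level contributes: log n × n × √n. Multiplying the contributions gives O(n√n log n).

Answer: O(n√n log n)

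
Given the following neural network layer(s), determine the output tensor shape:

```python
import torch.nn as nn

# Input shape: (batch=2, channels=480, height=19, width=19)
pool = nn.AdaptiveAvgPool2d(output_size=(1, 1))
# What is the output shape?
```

Input: (2, 480, 19, 19) -> Output: (2, 480, 1, 1)

Answer: (2, 480, 1, 1)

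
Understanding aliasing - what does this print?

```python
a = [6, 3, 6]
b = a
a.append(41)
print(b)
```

Key concept: basic list aliasing.
Step by step:
`a = [6, 3, 6]` → a = [6, 3, 6]
`b = a` → b = [6, 3, 6] (same object as a)
`a.append(41)` → a = [6, 3, 6, 41] (same object as b); b = [6, 3, 6, 41] (same object as a)
`print(b)` → prints [6, 3, 6, 41]

Answer: [6, 3, 6, 41]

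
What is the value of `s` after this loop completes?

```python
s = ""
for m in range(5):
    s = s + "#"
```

Repeat '#' 5 times
`s` takes the values: "" → "#" → "##" → "###" → "####" → "#####"

Answer: "#####"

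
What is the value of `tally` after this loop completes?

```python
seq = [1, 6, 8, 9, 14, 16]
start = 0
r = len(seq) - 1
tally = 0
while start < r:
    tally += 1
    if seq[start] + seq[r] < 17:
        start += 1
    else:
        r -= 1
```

Steps to find pair summing to 17
`tally` takes the values: 0 → 1 → 2 → 3 → 4 → 5

Answer: 5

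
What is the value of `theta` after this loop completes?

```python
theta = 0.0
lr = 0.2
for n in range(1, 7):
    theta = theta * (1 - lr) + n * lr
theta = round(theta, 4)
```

Moving average with lr=0.2
`theta` takes the values: 0.0 → 0.2 → 0.56 → 1.048 → 1.6384 → 2.31072 → 3.048576 → 3.0486

Answer: 3.0486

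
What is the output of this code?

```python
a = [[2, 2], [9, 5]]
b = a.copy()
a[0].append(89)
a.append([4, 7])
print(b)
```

Key concept: shallow copy with nested lists.
Step by step:
`a = [[2, 2], [9, 5]]` → a = [[2, 2], [9, 5]]
`b = a.copy()` → b = [[2, 2], [9, 5]]
`a[0].append(89)` → a = [[2, 2, 89], [9, 5]]; b = [[2, 2, 89], [9, 5]]
`a.append([4, 7])` → a = [[2, 2, 89], [9, 5], [4, 7]]
`print(b)` → prints [[2, 2, 89], [9, 5]]

Answer: [[2, 2, 89], [9, 5]]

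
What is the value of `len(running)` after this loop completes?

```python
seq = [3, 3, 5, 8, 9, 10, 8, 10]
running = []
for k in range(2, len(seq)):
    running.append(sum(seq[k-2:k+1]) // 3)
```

Number of 3-element averages
`running` takes the values: [] → [3] → [3, 5] → [3, 5, 7] → [3, 5, 7, 9] → [3, 5, 7, 9, 9] → [3, 5, 7, 9, 9, 9]
So `len(running)` = 6

Answer: 6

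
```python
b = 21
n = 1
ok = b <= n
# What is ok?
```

Trace:
`b = 21` → b = 21
`n = 1` → n = 1
`ok = b <= n` → ok = False
So ok = False

Answer: False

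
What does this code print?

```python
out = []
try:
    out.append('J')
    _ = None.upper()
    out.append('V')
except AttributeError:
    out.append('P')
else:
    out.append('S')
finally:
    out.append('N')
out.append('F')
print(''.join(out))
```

Execution trace: 'J' (try body) → 'P' (except AttributeError) → 'N' (finally) → 'F' (after the try/except). Output: JPNF

Answer: JPNF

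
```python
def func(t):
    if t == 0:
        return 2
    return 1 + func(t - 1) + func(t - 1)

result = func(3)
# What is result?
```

func(t) = 1 + 2·func(t-1), func(0)=2. Closed form: (2+1)·2^3 - 1 = 23.

Answer: 23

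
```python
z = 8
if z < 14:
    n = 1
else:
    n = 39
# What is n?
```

Trace:
`z = 8` → z = 8
`if z < 14: ...` → z < 14 is True → n = 1
So n = 1

Answer: 1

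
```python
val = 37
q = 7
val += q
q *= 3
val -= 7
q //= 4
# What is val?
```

Trace:
`val = 37` → val = 37
`q = 7` → q = 7
`val += q` → val = 44
`q *= 3` → q = 21
`val -= 7` → val = 37
`q //= 4` → q = 5
So val = 37

Answer: 37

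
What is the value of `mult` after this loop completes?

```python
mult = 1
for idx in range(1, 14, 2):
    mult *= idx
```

Product of 1, 3, 5, ... up to 13
`mult` takes the values: 1 → 3 → 15 → 105 → 945 → 10395 → 135135

Answer: 135135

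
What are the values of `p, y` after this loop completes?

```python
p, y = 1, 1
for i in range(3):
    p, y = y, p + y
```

Fibonacci: after 3 iterations
`p, y` takes the values: (1, 1) → (1, 2) → (2, 3) → (3, 5)

Answer: 3, 5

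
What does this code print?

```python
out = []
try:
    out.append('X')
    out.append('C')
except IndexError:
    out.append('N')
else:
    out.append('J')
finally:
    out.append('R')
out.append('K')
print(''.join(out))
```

Execution trace: 'X' (try body) → 'C' (try body, no exception) → 'J' (else) → 'R' (finally) → 'K' (after the try/except). Output: XCJRK

Answer: XCJRK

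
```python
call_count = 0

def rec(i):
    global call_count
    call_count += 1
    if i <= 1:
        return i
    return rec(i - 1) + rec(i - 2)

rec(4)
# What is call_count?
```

Calls(i) = 1 + Calls(i-1) + Calls(i-2); Calls(0)=Calls(1)=1. For i=4 this gives 9.

Answer: 9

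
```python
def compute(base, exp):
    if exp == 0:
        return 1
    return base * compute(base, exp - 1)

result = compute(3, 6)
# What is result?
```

compute(3, 6) = 3 * 3 * 3 * 3 * 3 * 3 = 729

Answer: 729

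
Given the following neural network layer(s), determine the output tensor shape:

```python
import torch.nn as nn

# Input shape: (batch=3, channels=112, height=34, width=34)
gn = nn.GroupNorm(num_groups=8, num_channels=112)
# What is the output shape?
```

Input: (3, 112, 34, 34) -> Output: (3, 112, 34, 34)

Answer: (3, 112, 34, 34)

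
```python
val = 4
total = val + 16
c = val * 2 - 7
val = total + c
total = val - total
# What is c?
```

Trace:
`val = 4` → val = 4
`total = val + 16` → total = 20
`c = val * 2 - 7` → c = 1
`val = total + c` → val = 21
`total = val - total` → total = 1
So c = 1

Answer: 1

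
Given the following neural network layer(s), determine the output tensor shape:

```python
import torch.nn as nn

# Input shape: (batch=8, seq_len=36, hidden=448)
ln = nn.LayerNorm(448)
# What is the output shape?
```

Input: (8, 36, 448) -> Output: (8, 36, 448)

Answer: (8, 36, 448)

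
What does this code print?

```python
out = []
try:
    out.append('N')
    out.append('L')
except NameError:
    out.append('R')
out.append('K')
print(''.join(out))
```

Execution trace: 'N' (try body) → 'L' (try body, no exception) → 'K' (after the try/except). Output: NLK

Answer: NLK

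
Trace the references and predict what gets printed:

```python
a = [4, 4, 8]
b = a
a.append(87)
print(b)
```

Key concept: basic list aliasing.
Step by step:
`a = [4, 4, 8]` → a = [4, 4, 8]
`b = a` → b = [4, 4, 8] (same object as a)
`a.append(87)` → a = [4, 4, 8, 87] (same object as b); b = [4, 4, 8, 87] (same object as a)
`print(b)` → prints [4, 4, 8, 87]

Answer: [4, 4, 8, 87]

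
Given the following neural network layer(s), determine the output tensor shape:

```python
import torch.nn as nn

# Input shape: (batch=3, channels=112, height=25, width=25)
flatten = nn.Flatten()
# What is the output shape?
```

Input: (3, 112, 25, 25) -> Output: (3, 70000)

Answer: (3, 70000)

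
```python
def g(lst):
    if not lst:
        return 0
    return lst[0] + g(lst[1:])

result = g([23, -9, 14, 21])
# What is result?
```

23 + (-9) + 14 + 21 + 0 = 49

Answer: 49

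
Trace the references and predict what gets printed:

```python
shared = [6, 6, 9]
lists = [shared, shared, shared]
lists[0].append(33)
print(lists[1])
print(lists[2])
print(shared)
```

Key concept: list of same reference.
Step by step:
`shared = [6, 6, 9]` → shared = [6, 6, 9]
`lists = [shared, shared, shared]` → lists = [[6, 6, 9], [6, 6, 9], [6, 6, 9]]
`lists[0].append(33)` → shared = [6, 6, 9, 33]; lists = [[6, 6, 9, 33], [6, 6, 9, 33], [6, 6, 9, 33]]
`print(lists[1])` → prints [6, 6, 9, 33]
`print(lists[2])` → prints [6, 6, 9, 33]
`print(shared)` → prints [6, 6, 9, 33]

Answer:
[6, 6, 9, 33]
[6, 6, 9, 33]
[6, 6, 9, 33]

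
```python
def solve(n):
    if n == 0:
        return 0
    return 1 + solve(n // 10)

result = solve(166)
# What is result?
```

Count of digits of 166: 3

Answer: 3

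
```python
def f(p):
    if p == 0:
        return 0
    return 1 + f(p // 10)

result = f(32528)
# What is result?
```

Count of digits of 32528: 5

Answer: 5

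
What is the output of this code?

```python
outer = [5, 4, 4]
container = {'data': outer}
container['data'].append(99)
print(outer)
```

Key concept: dict holds reference to list.
Step by step:
`outer = [5, 4, 4]` → outer = [5, 4, 4]
`container = {'data': outer}` → container = {'data': [5, 4, 4]}
`container['data'].append(99)` → outer = [5, 4, 4, 99]; container = {'data': [5, 4, 4, 99]}
`print(outer)` → prints [5, 4, 4, 99]

Answer: [5, 4, 4, 99]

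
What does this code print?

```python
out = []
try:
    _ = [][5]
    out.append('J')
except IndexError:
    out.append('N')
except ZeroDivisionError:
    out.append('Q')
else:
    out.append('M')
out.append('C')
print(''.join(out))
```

Execution trace: 'N' (except IndexError) → 'C' (after the try/except). Output: NC

Answer: NC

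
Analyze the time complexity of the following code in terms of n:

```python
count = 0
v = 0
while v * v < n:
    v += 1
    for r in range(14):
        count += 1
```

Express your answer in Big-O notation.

Each loop level contributes: √n × 1. Multiplying the contributions gives O(√n).

Answer: O(√n)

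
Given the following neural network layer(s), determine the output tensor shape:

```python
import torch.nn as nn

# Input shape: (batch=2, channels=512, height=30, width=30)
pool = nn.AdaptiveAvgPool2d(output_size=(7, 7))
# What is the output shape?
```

Input: (2, 512, 30, 30) -> Output: (2, 512, 7, 7)

Answer: (2, 512, 7, 7)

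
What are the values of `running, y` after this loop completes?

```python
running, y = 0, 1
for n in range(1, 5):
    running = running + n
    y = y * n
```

Sum and factorial of 1 to 4
`running, y` takes the values: (0, 1) → (1, 1) → (3, 1) → (3, 2) → (6, 2) → (6, 6) → (10, 6) → (10, 24)

Answer: 10, 24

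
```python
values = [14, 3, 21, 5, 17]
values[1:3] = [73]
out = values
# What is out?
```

Trace:
`values = [14, 3, 21, 5, 17]` → values = [14, 3, 21, 5, 17]
`values[1:3] = [73]` → values = [14, 73, 5, 17]
`out = values` → out = [14, 73, 5, 17]
So out = [14, 73, 5, 17]

Answer: [14, 73, 5, 17]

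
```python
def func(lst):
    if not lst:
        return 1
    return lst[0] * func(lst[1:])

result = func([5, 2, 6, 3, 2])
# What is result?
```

Product over [5, 2, 6, 3, 2] = 5 * 2 * 6 * 3 * 2 = 360

Answer: 360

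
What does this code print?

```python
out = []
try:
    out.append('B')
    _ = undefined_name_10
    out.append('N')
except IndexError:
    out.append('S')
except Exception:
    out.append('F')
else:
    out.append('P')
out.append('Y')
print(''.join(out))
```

Execution trace: 'B' (try body) → 'F' (except Exception) → 'Y' (after the try/except). Output: BFY

Answer: BFY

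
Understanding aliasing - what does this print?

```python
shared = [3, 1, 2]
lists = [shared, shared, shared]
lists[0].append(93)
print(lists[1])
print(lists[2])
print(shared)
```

Key concept: list of same reference.
Step by step:
`shared = [3, 1, 2]` → shared = [3, 1, 2]
`lists = [shared, shared, shared]` → lists = [[3, 1, 2], [3, 1, 2], [3, 1, 2]]
`lists[0].append(93)` → shared = [3, 1, 2, 93]; lists = [[3, 1, 2, 93], [3, 1, 2, 93], [3, 1, 2, 93]]
`print(lists[1])` → prints [3, 1, 2, 93]
`print(lists[2])` → prints [3, 1, 2, 93]
`print(shared)` → prints [3, 1, 2, 93]

Answer:
[3, 1, 2, 93]
[3, 1, 2, 93]
[3, 1, 2, 93]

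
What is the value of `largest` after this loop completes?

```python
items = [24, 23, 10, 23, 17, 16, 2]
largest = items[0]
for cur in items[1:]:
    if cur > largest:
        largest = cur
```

Maximum of [24, 23, 10, 23, 17, 16, 2]
`largest` takes the values: 24

Answer: 24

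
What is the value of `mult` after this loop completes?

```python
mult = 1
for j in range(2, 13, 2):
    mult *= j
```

Product of even numbers 2 to 12
`mult` takes the values: 1 → 2 → 8 → 48 → 384 → 3840 → 46080

Answer: 46080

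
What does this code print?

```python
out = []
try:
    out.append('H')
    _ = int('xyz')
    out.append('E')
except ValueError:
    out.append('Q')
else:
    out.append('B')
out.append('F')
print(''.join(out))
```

Execution trace: 'H' (try body) → 'Q' (except ValueError) → 'F' (after the try/except). Output: HQF

Answer: HQF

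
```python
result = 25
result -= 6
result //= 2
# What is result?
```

Trace:
`result = 25` → result = 25
`result -= 6` → result = 19
`result //= 2` → result = 9
So result = 9

Answer: 9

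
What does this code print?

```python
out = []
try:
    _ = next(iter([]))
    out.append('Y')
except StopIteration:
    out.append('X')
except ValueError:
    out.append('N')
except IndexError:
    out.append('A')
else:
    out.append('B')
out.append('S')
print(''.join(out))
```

Execution trace: 'X' (except StopIteration) → 'S' (after the try/except). Output: XS

Answer: XS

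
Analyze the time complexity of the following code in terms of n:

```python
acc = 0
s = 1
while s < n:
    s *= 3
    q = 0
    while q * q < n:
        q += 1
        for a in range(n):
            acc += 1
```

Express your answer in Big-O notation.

Each loop level contributes: log n × √n × n. Multiplying the contributions gives O(n√n log n).

Answer: O(n√n log n)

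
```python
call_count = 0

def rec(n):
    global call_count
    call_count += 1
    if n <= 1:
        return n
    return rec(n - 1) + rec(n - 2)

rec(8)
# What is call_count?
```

Calls(n) = 1 + Calls(n-1) + Calls(n-2); Calls(0)=Calls(1)=1. For n=8 this gives 67.

Answer: 67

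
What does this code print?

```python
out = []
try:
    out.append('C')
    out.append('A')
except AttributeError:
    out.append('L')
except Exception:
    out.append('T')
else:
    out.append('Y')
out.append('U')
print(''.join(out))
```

Execution trace: 'C' (try body) → 'A' (try body, no exception) → 'Y' (else) → 'U' (after the try/except). Output: CAYU

Answer: CAYU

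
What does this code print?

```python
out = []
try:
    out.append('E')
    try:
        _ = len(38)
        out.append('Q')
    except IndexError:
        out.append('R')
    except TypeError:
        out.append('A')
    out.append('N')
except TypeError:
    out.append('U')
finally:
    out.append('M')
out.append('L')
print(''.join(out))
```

Execution trace: 'E' (try body) → 'A' (inner except TypeError) → 'N' (try body, no exception) → 'M' (finally) → 'L' (after the try/except). Output: EANML

Answer: EANML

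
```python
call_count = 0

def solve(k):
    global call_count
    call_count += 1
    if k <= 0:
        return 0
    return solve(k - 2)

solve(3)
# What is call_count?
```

Linear recursion stepping by 2: 3 calls from k=3 down to ≤0.

Answer: 3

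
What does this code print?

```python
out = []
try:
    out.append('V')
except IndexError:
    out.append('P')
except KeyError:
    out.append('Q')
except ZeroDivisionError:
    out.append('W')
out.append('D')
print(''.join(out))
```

Execution trace: 'V' (try body, no exception) → 'D' (after the try/except). Output: VD

Answer: VD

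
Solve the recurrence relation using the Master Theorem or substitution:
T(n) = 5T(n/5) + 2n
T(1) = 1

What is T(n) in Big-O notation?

By Master Theorem: a=5, b=5, f(n)=2n. Since log_5(5) = 1 and f(n) = Θ(n^1), Case 2 applies. T(n) = O(n log n).

Answer: O(n log n)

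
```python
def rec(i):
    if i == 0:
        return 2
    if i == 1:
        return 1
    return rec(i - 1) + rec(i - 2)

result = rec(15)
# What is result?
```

Build up from base cases: rec(0)=2, rec(1)=1, rec(2)=3, rec(3)=4, rec(4)=7, rec(5)=11, rec(6)=18, ..., rec(15)=1364

Answer: 1364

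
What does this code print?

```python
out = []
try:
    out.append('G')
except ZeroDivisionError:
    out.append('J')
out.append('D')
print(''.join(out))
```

Execution trace: 'G' (try body, no exception) → 'D' (after the try/except). Output: GD

Answer: GD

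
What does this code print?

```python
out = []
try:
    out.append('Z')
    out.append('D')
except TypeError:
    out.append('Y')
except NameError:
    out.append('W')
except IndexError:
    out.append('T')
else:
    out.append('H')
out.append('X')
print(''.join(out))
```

Execution trace: 'Z' (try body) → 'D' (try body, no exception) → 'H' (else) → 'X' (after the try/except). Output: ZDHX

Answer: ZDHX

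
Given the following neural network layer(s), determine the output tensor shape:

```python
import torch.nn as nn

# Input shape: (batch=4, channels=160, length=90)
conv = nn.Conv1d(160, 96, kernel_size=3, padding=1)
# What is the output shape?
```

Input: (4, 160, 90) -> Output: (4, 96, 90)

Answer: (4, 96, 90)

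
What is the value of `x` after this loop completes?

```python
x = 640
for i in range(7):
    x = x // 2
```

Halve 7 times: 640 // 2^7 = 5
`x` takes the values: 640 → 320 → 160 → 80 → 40 → 20 → 10 → 5

Answer: 5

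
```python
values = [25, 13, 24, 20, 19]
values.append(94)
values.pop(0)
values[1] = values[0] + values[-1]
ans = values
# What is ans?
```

Trace:
`values = [25, 13, 24, 20, 19]` → values = [25, 13, 24, 20, 19]
`values.append(94)` → values = [25, 13, 24, 20, 19, 94]
`values.pop(0)` → values = [13, 24, 20, 19, 94]
`values[1] = values[0] + values[-1]` → values = [13, 107, 20, 19, 94]
`ans = values` → ans = [13, 107, 20, 19, 94]
So ans = [13, 107, 20, 19, 94]

Answer: [13, 107, 20, 19, 94]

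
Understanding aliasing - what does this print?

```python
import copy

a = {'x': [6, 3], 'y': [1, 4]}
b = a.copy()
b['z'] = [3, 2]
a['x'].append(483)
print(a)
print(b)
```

Key concept: shallow copy of dict with mutable values.
Step by step:
`a = {'x': [6, 3], 'y': [1, 4]}` → a = {'x': [6, 3], 'y': [1, 4]}
`b = a.copy()` → b = {'x': [6, 3], 'y': [1, 4]}
`b['z'] = [3, 2]` → b = {'x': [6, 3], 'y': [1, 4], 'z': [3, 2]}
`a['x'].append(483)` → a = {'x': [6, 3, 483], 'y': [1, 4]}; b = {'x': [6, 3, 483], 'y': [1, 4], 'z': [3, 2]}
`print(a)` → prints {'x': [6, 3, 483], 'y': [1, 4]}
`print(b)` → prints {'x': [6, 3, 483], 'y': [1, 4], 'z': [3, 2]}

Answer:
{'x': [6, 3, 483], 'y': [1, 4]}
{'x': [6, 3, 483], 'y': [1, 4], 'z': [3, 2]}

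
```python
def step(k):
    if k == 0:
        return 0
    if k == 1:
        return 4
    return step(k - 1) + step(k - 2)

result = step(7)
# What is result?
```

Build up from base cases: step(0)=0, step(1)=4, step(2)=4, step(3)=8, step(4)=12, step(5)=20, step(6)=32, ..., step(7)=52

Answer: 52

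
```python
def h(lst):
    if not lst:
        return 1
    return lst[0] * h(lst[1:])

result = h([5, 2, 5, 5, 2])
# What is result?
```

Product over [5, 2, 5, 5, 2] = 5 * 2 * 5 * 5 * 2 = 500

Answer: 500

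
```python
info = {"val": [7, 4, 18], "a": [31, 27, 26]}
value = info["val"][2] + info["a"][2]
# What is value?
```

Trace:
`info = {"val": [7, 4, 18], "a": [31, 27, 26]}` → info = {'val': [7, 4, 18], 'a': [31, 27, 26]}
`value = info["val"][2] + info["a"][2]` → value = 44
So value = 44

Answer: 44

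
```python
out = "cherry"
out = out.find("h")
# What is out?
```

Trace:
`out = "cherry"` → out = 'cherry'
`out = out.find("h")` → out = 1
So out = 1

Answer: 1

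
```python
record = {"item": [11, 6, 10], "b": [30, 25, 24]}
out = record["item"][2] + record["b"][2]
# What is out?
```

Trace:
`record = {"item": [11, 6, 10], "b": [30, 25, 24]}` → record = {'item': [11, 6, 10], 'b': [30, 25, 24]}
`out = record["item"][2] + record["b"][2]` → out = 34
So out = 34

Answer: 34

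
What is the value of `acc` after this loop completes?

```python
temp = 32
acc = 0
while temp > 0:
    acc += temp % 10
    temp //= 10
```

Sum digits of 32
`acc` takes the values: 0 → 2 → 5

Answer: 5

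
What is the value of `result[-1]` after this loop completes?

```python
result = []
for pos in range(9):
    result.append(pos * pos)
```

Last element of squares 0 to 8
`result` takes the values: [] → [0] → [0, 1] → [0, 1, 4] → [0, 1, 4, 9] → [0, 1, 4, 9, 16] → [0, 1, 4, 9, 16, 25] → [0, 1, 4, 9, 16, 25, 36] → [0, 1, 4, 9, 16, 25, 36, 49] → [0, 1, 4, 9, 16, 25, 36, 49, 64]
So `result[-1]` = 64

Answer: 64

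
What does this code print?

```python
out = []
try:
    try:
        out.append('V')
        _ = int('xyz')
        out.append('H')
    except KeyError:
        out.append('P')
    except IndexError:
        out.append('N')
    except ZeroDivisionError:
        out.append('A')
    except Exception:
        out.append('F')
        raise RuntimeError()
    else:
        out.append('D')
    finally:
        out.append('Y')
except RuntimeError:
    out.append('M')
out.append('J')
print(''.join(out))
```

Execution trace: 'V' (try body) → 'F' (except Exception) → 'Y' (finally) → 'M' (outer except RuntimeError) → 'J' (after the try/except). Output: VFYMJ

Answer: VFYMJ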